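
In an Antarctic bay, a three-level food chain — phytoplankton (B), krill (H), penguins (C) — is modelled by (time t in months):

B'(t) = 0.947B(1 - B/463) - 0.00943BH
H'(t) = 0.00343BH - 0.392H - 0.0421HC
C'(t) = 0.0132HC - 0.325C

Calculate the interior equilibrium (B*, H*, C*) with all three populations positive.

From dC/dt = 0: 0.0132H* = 0.325, so H* = 24.6.
From dB/dt = 0: 0.947(1 - B*/463) = 0.00943·24.6, giving B* = 463·(1 - 0.245) = 349.
From dH/dt = 0: 0.00343·349 - 0.392 = 0.0421C*, so C* = 0.807/0.0421 = 19.2.

B* ≈ 349, H* ≈ 24.6, C* ≈ 19.2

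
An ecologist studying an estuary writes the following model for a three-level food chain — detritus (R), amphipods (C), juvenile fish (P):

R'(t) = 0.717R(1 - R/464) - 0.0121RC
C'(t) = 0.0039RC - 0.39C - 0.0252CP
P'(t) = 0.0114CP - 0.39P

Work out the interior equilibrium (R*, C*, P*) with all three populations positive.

From dP/dt = 0: 0.0114C* = 0.39, so C* = 34.2.
From dR/dt = 0: 0.717(1 - R*/464) = 0.0121·34.2, giving R* = 464·(1 - 0.577) = 196.
From dC/dt = 0: 0.0039·196 - 0.39 = 0.0252P*, so P* = 0.375/0.0252 = 14.9.

R* ≈ 196, C* ≈ 34.2, P* ≈ 14.9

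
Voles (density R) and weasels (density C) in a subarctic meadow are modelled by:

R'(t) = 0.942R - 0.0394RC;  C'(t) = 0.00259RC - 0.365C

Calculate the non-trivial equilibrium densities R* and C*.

R* ≈ 141, C* ≈ 23.9

Set dC/dt = 0 with C > 0: 0.00259R - 0.365 = 0, so R* = 0.365/0.00259 = 141.
Set dR/dt = 0 with R > 0: 0.942 - 0.0394C = 0, so C* = 0.942/0.0394 = 23.9.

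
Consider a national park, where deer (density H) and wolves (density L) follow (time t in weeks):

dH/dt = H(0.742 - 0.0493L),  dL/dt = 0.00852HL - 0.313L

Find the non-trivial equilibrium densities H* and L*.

H* ≈ 36.7, L* ≈ 15.1

Set dL/dt = 0 with L > 0: 0.00852H - 0.313 = 0, so H* = 0.313/0.00852 = 36.7.
Set dH/dt = 0 with H > 0: 0.742 - 0.0493L = 0, so L* = 0.742/0.0493 = 15.1.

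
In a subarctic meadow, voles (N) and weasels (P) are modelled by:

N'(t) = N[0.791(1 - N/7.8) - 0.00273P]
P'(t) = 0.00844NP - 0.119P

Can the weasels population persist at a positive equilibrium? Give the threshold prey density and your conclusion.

The predator equation gives dP/dt > 0 only when N > 0.119/0.00844 = 14.1.
Without the predator, N → K = 7.8. Since 7.8 < 14.1, the predator cannot invade.

Threshold N = 14.1; K < 14.1, so no, the predator goes extinct.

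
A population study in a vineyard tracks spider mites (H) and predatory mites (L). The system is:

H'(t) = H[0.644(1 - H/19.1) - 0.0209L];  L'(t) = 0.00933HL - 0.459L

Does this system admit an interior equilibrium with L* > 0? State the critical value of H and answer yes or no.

The predator equation gives dL/dt > 0 only when H > 0.459/0.00933 = 49.2.
Without the predator, H → K = 19.1. Since 19.1 < 49.2, the predator cannot invade.

Threshold H = 49.2; K < 49.2, so no, the predator goes extinct.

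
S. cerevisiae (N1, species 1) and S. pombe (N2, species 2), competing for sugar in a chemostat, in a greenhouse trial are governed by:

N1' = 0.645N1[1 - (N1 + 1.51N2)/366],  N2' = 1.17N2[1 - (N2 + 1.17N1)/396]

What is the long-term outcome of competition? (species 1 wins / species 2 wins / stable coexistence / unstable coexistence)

unstable coexistence (outcome depends on initial conditions)

Compare the nullcline intercepts: K1/α12 = 366/1.51 = 242 < K2 = 396; K2/α21 = 396/1.17 = 338 < K1 = 366.
Since both are reversed, neither can invade when rare; the interior point is a saddle.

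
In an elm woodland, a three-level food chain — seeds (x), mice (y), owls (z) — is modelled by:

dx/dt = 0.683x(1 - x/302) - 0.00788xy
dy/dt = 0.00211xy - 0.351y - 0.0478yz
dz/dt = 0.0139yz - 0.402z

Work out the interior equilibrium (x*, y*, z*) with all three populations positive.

x* ≈ 201, y* ≈ 28.9, z* ≈ 1.54

From dz/dt = 0: 0.0139y* = 0.402, so y* = 28.9.
From dx/dt = 0: 0.683(1 - x*/302) = 0.00788·28.9, giving x* = 302·(1 - 0.334) = 201.
From dy/dt = 0: 0.00211·201 - 0.351 = 0.0478z*, so z* = 0.0736/0.0478 = 1.54.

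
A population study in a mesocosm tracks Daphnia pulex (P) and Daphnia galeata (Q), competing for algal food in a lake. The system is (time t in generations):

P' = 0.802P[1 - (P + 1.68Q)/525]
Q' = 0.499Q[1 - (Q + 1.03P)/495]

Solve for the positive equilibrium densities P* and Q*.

Setting both brackets to zero gives the nullclines P + 1.68Q = 525 and 1.03P + Q = 495.
Substituting Q = 495 - 1.03P into the first: P(1 - 1.68·1.03) = 525 - 1.68·495.
So P* = -307/-0.73 = 420, and then Q* = 495 - 1.03·420 = 62.6.

P* ≈ 420, Q* ≈ 62.6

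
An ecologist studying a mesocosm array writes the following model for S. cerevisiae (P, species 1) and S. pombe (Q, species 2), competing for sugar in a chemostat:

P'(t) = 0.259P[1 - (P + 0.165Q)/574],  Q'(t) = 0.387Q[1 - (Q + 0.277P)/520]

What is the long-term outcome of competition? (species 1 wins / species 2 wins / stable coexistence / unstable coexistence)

Compare the nullcline intercepts: K1/α12 = 574/0.165 = 3480 > K2 = 520; K2/α21 = 520/0.277 = 1880 > K1 = 574.
Since both inequalities hold, each species can invade when rare, so the interior equilibrium is stable.

stable coexistence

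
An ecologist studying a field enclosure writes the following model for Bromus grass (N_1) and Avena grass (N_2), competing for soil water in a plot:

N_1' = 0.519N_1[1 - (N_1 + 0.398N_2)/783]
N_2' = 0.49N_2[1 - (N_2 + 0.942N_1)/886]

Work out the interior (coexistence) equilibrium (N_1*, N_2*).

Setting both brackets to zero gives the nullclines N_1 + 0.398N_2 = 783 and 0.942N_1 + N_2 = 886.
Substituting N_2 = 886 - 0.942N_1 into the first: N_1(1 - 0.398·0.942) = 783 - 0.398·886.
So N_1* = 430/0.625 = 689, and then N_2* = 886 - 0.942·689 = 237.

N_1* ≈ 689, N_2* ≈ 237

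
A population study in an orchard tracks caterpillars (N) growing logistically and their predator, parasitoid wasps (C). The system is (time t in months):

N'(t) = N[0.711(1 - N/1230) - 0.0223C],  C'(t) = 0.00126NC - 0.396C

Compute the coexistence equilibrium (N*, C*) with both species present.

From dC/dt = 0 with C > 0: 0.00126N* = 0.396, so N* = 314.
Substitute into dN/dt = 0: 0.711(1 - 314/1230) = 0.0223C*.
The bracket is 0.744, giving C* = 0.529/0.0223 = 23.7.

N* ≈ 314, C* ≈ 23.7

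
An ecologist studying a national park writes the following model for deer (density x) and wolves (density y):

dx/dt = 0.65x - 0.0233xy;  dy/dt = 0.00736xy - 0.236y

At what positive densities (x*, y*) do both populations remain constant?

Set dy/dt = 0 with y > 0: 0.00736x - 0.236 = 0, so x* = 0.236/0.00736 = 32.1.
Set dx/dt = 0 with x > 0: 0.65 - 0.0233y = 0, so y* = 0.65/0.0233 = 27.9.

x* ≈ 32.1, y* ≈ 27.9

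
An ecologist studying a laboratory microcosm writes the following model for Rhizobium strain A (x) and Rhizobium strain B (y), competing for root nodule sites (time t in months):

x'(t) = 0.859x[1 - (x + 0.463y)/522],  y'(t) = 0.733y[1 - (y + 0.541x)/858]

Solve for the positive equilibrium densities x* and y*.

x* ≈ 166, y* ≈ 768

Setting both brackets to zero gives the nullclines x + 0.463y = 522 and 0.541x + y = 858.
Substituting y = 858 - 0.541x into the first: x(1 - 0.463·0.541) = 522 - 0.463·858.
So x* = 125/0.75 = 166, and then y* = 858 - 0.541·166 = 768.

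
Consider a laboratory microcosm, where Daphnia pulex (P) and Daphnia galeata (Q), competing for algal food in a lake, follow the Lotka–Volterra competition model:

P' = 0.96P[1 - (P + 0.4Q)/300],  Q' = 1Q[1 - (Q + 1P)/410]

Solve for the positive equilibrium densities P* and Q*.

Setting both brackets to zero gives the nullclines P + 0.4Q = 300 and 1P + Q = 410.
Substituting Q = 410 - 1P into the first: P(1 - 0.4·1) = 300 - 0.4·410.
So P* = 136/0.6 = 227, and then Q* = 410 - 1·227 = 183.

P* ≈ 227, Q* ≈ 183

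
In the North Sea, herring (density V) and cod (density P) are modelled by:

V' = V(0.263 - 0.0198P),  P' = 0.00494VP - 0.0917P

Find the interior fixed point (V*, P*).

Set dP/dt = 0 with P > 0: 0.00494V - 0.0917 = 0, so V* = 0.0917/0.00494 = 18.6.
Set dV/dt = 0 with V > 0: 0.263 - 0.0198P = 0, so P* = 0.263/0.0198 = 13.3.

V* ≈ 18.6, P* ≈ 13.3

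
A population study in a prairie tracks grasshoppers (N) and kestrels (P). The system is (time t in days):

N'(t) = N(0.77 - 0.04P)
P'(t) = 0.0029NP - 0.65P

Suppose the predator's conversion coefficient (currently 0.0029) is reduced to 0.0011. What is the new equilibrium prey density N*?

N* ≈ 591

At the interior fixed point, setting dP/dt = 0 with P > 0 fixes N* = (predator death rate)/(NP coefficient) — independent of the other coefficients.
With the change, N* = 0.65/0.0011 = 591; it rises from 224.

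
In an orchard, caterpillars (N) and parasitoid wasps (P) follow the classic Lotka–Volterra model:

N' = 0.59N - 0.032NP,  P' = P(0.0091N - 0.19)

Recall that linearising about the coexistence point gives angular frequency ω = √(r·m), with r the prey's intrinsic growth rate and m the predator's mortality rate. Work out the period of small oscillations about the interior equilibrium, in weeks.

Here r = 0.59 and m = 0.19, so r·m = 0.112.
ω = √0.112 = 0.335 per week, hence T = 2π/ω ≈ 18.8 weeks.

T ≈ 18.8 weeks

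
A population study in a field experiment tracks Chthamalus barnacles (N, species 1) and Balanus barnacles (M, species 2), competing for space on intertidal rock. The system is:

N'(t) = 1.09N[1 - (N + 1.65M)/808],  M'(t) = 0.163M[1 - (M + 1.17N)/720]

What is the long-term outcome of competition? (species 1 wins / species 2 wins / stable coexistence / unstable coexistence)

unstable coexistence (outcome depends on initial conditions)

Compare the nullcline intercepts: K1/α12 = 808/1.65 = 490 < K2 = 720; K2/α21 = 720/1.17 = 615 < K1 = 808.
Since both are reversed, neither can invade when rare; the interior point is a saddle.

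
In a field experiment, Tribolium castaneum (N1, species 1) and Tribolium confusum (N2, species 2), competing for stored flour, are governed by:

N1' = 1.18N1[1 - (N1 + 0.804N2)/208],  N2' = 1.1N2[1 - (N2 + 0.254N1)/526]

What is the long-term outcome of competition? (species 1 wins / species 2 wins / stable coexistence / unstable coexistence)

Compare the nullcline intercepts: K1/α12 = 208/0.804 = 259 < K2 = 526; K2/α21 = 526/0.254 = 2070 > K1 = 208.
Since the inequalities point opposite ways, species 2 can invade but species 1 cannot.

species 2 excludes species 1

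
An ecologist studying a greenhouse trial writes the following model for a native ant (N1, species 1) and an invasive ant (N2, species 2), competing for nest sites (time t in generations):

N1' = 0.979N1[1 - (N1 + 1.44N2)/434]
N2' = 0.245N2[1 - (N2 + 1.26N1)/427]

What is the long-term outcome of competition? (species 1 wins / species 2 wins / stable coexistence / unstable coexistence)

Compare the nullcline intercepts: K1/α12 = 434/1.44 = 301 < K2 = 427; K2/α21 = 427/1.26 = 339 < K1 = 434.
Since both are reversed, neither can invade when rare; the interior point is a saddle.

unstable coexistence (outcome depends on initial conditions)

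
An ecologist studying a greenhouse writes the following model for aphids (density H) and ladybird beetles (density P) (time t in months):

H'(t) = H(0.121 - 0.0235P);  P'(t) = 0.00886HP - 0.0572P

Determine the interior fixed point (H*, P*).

H* ≈ 6.46, P* ≈ 5.15

Set dP/dt = 0 with P > 0: 0.00886H - 0.0572 = 0, so H* = 0.0572/0.00886 = 6.46.
Set dH/dt = 0 with H > 0: 0.121 - 0.0235P = 0, so P* = 0.121/0.0235 = 5.15.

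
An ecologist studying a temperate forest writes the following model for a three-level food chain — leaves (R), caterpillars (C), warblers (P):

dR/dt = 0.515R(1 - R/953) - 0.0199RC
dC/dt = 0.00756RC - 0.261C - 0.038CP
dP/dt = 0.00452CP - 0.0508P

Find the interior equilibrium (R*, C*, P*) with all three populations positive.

From dP/dt = 0: 0.00452C* = 0.0508, so C* = 11.2.
From dR/dt = 0: 0.515(1 - R*/953) = 0.0199·11.2, giving R* = 953·(1 - 0.434) = 539.
From dC/dt = 0: 0.00756·539 - 0.261 = 0.038P*, so P* = 3.81/0.038 = 100.

R* ≈ 539, C* ≈ 11.2, P* ≈ 100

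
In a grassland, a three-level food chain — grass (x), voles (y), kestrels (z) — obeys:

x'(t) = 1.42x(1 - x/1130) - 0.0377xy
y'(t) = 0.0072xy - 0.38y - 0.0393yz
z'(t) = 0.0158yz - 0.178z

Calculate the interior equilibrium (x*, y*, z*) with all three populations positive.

From dz/dt = 0: 0.0158y* = 0.178, so y* = 11.3.
From dx/dt = 0: 1.42(1 - x*/1130) = 0.0377·11.3, giving x* = 1130·(1 - 0.299) = 792.
From dy/dt = 0: 0.0072·792 - 0.38 = 0.0393z*, so z* = 5.32/0.0393 = 135.

x* ≈ 792, y* ≈ 11.3, z* ≈ 135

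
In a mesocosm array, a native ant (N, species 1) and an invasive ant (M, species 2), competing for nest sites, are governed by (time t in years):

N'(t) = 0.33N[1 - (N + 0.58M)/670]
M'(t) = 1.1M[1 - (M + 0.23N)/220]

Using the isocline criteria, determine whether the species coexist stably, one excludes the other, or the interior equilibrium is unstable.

stable coexistence

Compare the nullcline intercepts: K1/α12 = 670/0.58 = 1160 > K2 = 220; K2/α21 = 220/0.23 = 957 > K1 = 670.
Since both inequalities hold, each species can invade when rare, so the interior equilibrium is stable.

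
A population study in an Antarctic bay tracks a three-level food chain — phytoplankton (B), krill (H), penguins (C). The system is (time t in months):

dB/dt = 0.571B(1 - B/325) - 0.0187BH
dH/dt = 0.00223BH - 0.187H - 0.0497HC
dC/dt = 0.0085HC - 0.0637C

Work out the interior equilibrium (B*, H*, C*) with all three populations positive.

B* ≈ 245, H* ≈ 7.49, C* ≈ 7.24

From dC/dt = 0: 0.0085H* = 0.0637, so H* = 7.49.
From dB/dt = 0: 0.571(1 - B*/325) = 0.0187·7.49, giving B* = 325·(1 - 0.245) = 245.
From dH/dt = 0: 0.00223·245 - 0.187 = 0.0497C*, so C* = 0.36/0.0497 = 7.24.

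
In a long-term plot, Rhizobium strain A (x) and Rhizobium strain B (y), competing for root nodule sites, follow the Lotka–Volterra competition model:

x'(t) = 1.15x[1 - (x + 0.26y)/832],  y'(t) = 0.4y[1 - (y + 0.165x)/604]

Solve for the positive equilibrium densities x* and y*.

Setting both brackets to zero gives the nullclines x + 0.26y = 832 and 0.165x + y = 604.
Substituting y = 604 - 0.165x into the first: x(1 - 0.26·0.165) = 832 - 0.26·604.
So x* = 675/0.957 = 705, and then y* = 604 - 0.165·705 = 488.

x* ≈ 705, y* ≈ 488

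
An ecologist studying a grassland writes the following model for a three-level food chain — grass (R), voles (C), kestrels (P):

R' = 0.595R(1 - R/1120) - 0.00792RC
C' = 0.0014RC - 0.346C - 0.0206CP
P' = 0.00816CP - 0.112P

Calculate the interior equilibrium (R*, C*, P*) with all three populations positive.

R* ≈ 915, C* ≈ 13.7, P* ≈ 45.4

From dP/dt = 0: 0.00816C* = 0.112, so C* = 13.7.
From dR/dt = 0: 0.595(1 - R*/1120) = 0.00792·13.7, giving R* = 1120·(1 - 0.183) = 915.
From dC/dt = 0: 0.0014·915 - 0.346 = 0.0206P*, so P* = 0.936/0.0206 = 45.4.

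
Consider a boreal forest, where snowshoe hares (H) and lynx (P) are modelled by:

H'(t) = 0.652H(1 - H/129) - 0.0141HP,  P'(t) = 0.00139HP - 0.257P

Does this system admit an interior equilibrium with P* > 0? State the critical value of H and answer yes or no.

Threshold H = 185; K < 185, so no, the predator goes extinct.

The predator equation gives dP/dt > 0 only when H > 0.257/0.00139 = 185.
Without the predator, H → K = 129. Since 129 < 185, the predator cannot invade.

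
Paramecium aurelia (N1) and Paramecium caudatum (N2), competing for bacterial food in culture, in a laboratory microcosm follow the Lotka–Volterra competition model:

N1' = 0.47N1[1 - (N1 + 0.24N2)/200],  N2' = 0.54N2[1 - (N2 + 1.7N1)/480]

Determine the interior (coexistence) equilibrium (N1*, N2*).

N1* ≈ 143, N2* ≈ 236

Setting both brackets to zero gives the nullclines N1 + 0.24N2 = 200 and 1.7N1 + N2 = 480.
Substituting N2 = 480 - 1.7N1 into the first: N1(1 - 0.24·1.7) = 200 - 0.24·480.
So N1* = 84.8/0.592 = 143, and then N2* = 480 - 1.7·143 = 236.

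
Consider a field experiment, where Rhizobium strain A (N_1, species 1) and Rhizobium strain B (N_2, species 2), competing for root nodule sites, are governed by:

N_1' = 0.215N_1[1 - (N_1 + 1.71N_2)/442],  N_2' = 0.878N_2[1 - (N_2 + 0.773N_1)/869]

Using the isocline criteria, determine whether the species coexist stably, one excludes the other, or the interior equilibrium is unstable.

species 2 excludes species 1

Compare the nullcline intercepts: K1/α12 = 442/1.71 = 258 < K2 = 869; K2/α21 = 869/0.773 = 1120 > K1 = 442.
Since the inequalities point opposite ways, species 2 can invade but species 1 cannot.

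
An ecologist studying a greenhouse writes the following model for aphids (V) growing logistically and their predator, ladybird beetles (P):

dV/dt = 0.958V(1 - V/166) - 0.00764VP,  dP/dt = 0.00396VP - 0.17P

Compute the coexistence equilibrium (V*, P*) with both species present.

From dP/dt = 0 with P > 0: 0.00396V* = 0.17, so V* = 42.9.
Substitute into dV/dt = 0: 0.958(1 - 42.9/166) = 0.00764P*.
The bracket is 0.741, giving P* = 0.71/0.00764 = 93.

V* ≈ 42.9, P* ≈ 93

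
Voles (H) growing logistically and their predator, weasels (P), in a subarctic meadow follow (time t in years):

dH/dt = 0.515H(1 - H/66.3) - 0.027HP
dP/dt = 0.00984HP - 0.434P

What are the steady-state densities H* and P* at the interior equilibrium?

From dP/dt = 0 with P > 0: 0.00984H* = 0.434, so H* = 44.1.
Substitute into dH/dt = 0: 0.515(1 - 44.1/66.3) = 0.027P*.
The bracket is 0.335, giving P* = 0.172/0.027 = 6.39.

H* ≈ 44.1, P* ≈ 6.39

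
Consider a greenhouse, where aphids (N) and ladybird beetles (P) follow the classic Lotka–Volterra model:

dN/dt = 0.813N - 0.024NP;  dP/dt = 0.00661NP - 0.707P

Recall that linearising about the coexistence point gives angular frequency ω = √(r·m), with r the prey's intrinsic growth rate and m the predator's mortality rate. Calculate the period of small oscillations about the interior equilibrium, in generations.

T ≈ 8.29 generations

Here r = 0.813 and m = 0.707, so r·m = 0.575.
ω = √0.575 = 0.758 per generation, hence T = 2π/ω ≈ 8.29 generations.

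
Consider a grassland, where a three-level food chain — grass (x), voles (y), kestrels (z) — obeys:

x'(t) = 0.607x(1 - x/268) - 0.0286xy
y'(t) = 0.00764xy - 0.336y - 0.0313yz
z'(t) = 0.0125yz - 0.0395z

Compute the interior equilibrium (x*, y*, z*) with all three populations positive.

From dz/dt = 0: 0.0125y* = 0.0395, so y* = 3.16.
From dx/dt = 0: 0.607(1 - x*/268) = 0.0286·3.16, giving x* = 268·(1 - 0.149) = 228.
From dy/dt = 0: 0.00764·228 - 0.336 = 0.0313z*, so z* = 1.41/0.0313 = 44.9.

x* ≈ 228, y* ≈ 3.16, z* ≈ 44.9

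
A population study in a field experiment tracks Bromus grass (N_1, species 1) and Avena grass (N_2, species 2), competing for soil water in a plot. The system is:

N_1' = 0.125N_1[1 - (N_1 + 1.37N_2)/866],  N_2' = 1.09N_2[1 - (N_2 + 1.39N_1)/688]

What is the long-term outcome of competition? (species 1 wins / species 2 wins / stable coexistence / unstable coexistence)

Compare the nullcline intercepts: K1/α12 = 866/1.37 = 632 < K2 = 688; K2/α21 = 688/1.39 = 495 < K1 = 866.
Since both are reversed, neither can invade when rare; the interior point is a saddle.

unstable coexistence (outcome depends on initial conditions)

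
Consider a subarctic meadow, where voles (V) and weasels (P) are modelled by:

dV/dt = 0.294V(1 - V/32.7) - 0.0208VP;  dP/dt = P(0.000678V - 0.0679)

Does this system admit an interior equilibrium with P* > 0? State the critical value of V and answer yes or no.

The predator equation gives dP/dt > 0 only when V > 0.0679/0.000678 = 100.
Without the predator, V → K = 32.7. Since 32.7 < 100, the predator cannot invade.

Threshold V = 100; K < 100, so no, the predator goes extinct.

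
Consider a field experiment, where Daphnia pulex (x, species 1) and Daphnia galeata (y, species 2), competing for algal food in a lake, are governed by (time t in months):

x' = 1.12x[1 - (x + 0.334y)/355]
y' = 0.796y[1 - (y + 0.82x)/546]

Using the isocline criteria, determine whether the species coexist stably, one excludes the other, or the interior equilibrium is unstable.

Compare the nullcline intercepts: K1/α12 = 355/0.334 = 1060 > K2 = 546; K2/α21 = 546/0.82 = 666 > K1 = 355.
Since both inequalities hold, each species can invade when rare, so the interior equilibrium is stable.

stable coexistence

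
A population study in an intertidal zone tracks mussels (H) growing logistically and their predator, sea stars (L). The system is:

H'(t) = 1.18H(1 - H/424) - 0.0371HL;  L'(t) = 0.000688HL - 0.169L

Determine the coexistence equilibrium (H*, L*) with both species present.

From dL/dt = 0 with L > 0: 0.000688H* = 0.169, so H* = 246.
Substitute into dH/dt = 0: 1.18(1 - 246/424) = 0.0371L*.
The bracket is 0.421, giving L* = 0.496/0.0371 = 13.4.

H* ≈ 246, L* ≈ 13.4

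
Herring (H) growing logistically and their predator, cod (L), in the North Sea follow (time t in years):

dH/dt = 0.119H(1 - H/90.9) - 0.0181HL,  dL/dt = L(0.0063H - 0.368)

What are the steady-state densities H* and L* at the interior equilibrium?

H* ≈ 58.4, L* ≈ 2.35

From dL/dt = 0 with L > 0: 0.0063H* = 0.368, so H* = 58.4.
Substitute into dH/dt = 0: 0.119(1 - 58.4/90.9) = 0.0181L*.
The bracket is 0.357, giving L* = 0.0425/0.0181 = 2.35.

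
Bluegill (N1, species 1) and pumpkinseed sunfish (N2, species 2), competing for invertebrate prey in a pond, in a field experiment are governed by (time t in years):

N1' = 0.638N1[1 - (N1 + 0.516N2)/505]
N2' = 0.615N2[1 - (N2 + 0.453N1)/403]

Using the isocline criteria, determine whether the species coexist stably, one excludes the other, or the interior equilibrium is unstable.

Compare the nullcline intercepts: K1/α12 = 505/0.516 = 979 > K2 = 403; K2/α21 = 403/0.453 = 890 > K1 = 505.
Since both inequalities hold, each species can invade when rare, so the interior equilibrium is stable.

stable coexistence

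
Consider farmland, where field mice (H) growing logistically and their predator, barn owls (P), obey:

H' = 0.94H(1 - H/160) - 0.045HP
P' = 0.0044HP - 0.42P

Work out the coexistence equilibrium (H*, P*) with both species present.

From dP/dt = 0 with P > 0: 0.0044H* = 0.42, so H* = 95.5.
Substitute into dH/dt = 0: 0.94(1 - 95.5/160) = 0.045P*.
The bracket is 0.403, giving P* = 0.379/0.045 = 8.43.

H* ≈ 95.5, P* ≈ 8.43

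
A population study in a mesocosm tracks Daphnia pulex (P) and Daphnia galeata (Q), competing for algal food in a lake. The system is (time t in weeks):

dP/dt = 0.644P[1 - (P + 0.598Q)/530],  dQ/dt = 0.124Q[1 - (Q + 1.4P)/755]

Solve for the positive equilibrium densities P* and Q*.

Setting both brackets to zero gives the nullclines P + 0.598Q = 530 and 1.4P + Q = 755.
Substituting Q = 755 - 1.4P into the first: P(1 - 0.598·1.4) = 530 - 0.598·755.
So P* = 78.5/0.163 = 482, and then Q* = 755 - 1.4·482 = 79.9.

P* ≈ 482, Q* ≈ 79.9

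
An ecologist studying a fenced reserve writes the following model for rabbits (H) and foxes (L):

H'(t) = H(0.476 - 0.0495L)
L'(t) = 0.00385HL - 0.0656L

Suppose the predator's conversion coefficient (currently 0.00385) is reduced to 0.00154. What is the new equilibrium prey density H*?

H* ≈ 42.6

At the interior fixed point, setting dL/dt = 0 with L > 0 fixes H* = (predator death rate)/(HL coefficient) — independent of the other coefficients.
With the change, H* = 0.0656/0.00154 = 42.6; it rises from 17.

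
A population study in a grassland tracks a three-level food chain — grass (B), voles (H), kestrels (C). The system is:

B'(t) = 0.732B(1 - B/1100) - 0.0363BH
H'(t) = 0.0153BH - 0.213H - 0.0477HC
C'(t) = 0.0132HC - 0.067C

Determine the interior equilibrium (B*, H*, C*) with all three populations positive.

B* ≈ 823, H* ≈ 5.08, C* ≈ 260

From dC/dt = 0: 0.0132H* = 0.067, so H* = 5.08.
From dB/dt = 0: 0.732(1 - B*/1100) = 0.0363·5.08, giving B* = 1100·(1 - 0.252) = 823.
From dH/dt = 0: 0.0153·823 - 0.213 = 0.0477C*, so C* = 12.4/0.0477 = 260.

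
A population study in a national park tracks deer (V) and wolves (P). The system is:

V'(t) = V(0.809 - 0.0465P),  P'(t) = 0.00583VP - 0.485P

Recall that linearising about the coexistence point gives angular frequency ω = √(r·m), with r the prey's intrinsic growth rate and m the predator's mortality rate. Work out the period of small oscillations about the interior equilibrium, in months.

Here r = 0.809 and m = 0.485, so r·m = 0.392.
ω = √0.392 = 0.626 per month, hence T = 2π/ω ≈ 10 months.

T ≈ 10 months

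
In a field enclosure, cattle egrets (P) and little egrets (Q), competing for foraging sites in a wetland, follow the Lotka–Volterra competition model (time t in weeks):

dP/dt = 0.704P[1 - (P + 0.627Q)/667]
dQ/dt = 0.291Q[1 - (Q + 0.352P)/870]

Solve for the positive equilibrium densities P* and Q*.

P* ≈ 156, Q* ≈ 815

Setting both brackets to zero gives the nullclines P + 0.627Q = 667 and 0.352P + Q = 870.
Substituting Q = 870 - 0.352P into the first: P(1 - 0.627·0.352) = 667 - 0.627·870.
So P* = 122/0.779 = 156, and then Q* = 870 - 0.352·156 = 815.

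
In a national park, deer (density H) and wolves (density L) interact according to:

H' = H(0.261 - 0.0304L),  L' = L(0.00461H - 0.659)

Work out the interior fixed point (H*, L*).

H* ≈ 143, L* ≈ 8.59

Set dL/dt = 0 with L > 0: 0.00461H - 0.659 = 0, so H* = 0.659/0.00461 = 143.
Set dH/dt = 0 with H > 0: 0.261 - 0.0304L = 0, so L* = 0.261/0.0304 = 8.59.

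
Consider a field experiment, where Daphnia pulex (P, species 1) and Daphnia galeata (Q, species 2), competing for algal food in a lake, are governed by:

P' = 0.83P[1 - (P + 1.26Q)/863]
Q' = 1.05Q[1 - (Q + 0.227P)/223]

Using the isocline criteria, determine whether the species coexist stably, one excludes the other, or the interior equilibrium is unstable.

Compare the nullcline intercepts: K1/α12 = 863/1.26 = 685 > K2 = 223; K2/α21 = 223/0.227 = 982 > K1 = 863.
Since both inequalities hold, each species can invade when rare, so the interior equilibrium is stable.

stable coexistence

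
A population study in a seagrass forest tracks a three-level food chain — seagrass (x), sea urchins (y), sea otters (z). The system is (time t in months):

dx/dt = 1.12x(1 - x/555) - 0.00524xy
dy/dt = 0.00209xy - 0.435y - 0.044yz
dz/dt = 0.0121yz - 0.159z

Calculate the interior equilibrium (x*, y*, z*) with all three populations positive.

x* ≈ 521, y* ≈ 13.1, z* ≈ 14.9

From dz/dt = 0: 0.0121y* = 0.159, so y* = 13.1.
From dx/dt = 0: 1.12(1 - x*/555) = 0.00524·13.1, giving x* = 555·(1 - 0.0615) = 521.
From dy/dt = 0: 0.00209·521 - 0.435 = 0.044z*, so z* = 0.654/0.044 = 14.9.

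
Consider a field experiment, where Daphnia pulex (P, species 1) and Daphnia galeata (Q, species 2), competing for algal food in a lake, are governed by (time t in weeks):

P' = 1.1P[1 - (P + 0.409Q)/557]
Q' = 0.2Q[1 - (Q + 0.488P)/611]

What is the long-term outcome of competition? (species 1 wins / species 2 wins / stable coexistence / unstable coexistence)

stable coexistence

Compare the nullcline intercepts: K1/α12 = 557/0.409 = 1360 > K2 = 611; K2/α21 = 611/0.488 = 1250 > K1 = 557.
Since both inequalities hold, each species can invade when rare, so the interior equilibrium is stable.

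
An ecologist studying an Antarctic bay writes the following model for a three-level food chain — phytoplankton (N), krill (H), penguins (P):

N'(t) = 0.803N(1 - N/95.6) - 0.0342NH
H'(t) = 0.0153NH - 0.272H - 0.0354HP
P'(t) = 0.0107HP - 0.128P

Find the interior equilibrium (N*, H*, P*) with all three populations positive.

N* ≈ 46.9, H* ≈ 12, P* ≈ 12.6

From dP/dt = 0: 0.0107H* = 0.128, so H* = 12.
From dN/dt = 0: 0.803(1 - N*/95.6) = 0.0342·12, giving N* = 95.6·(1 - 0.509) = 46.9.
From dH/dt = 0: 0.0153·46.9 - 0.272 = 0.0354P*, so P* = 0.445/0.0354 = 12.6.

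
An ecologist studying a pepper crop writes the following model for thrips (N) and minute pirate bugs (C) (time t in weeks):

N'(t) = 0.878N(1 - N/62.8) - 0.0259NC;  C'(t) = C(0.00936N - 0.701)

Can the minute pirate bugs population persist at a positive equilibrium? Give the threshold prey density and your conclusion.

Threshold N = 74.9; K < 74.9, so no, the predator goes extinct.

The predator equation gives dC/dt > 0 only when N > 0.701/0.00936 = 74.9.
Without the predator, N → K = 62.8. Since 62.8 < 74.9, the predator cannot invade.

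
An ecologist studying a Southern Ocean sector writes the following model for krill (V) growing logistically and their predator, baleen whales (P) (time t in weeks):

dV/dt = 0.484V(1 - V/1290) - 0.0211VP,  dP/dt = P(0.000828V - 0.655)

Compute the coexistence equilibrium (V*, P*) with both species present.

From dP/dt = 0 with P > 0: 0.000828V* = 0.655, so V* = 791.
Substitute into dV/dt = 0: 0.484(1 - 791/1290) = 0.0211P*.
The bracket is 0.387, giving P* = 0.187/0.0211 = 8.87.

V* ≈ 791, P* ≈ 8.87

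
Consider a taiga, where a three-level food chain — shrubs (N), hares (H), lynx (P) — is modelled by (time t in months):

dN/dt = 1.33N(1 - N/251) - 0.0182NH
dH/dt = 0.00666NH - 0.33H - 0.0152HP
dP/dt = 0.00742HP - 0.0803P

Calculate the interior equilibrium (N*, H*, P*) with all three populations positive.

N* ≈ 214, H* ≈ 10.8, P* ≈ 72

From dP/dt = 0: 0.00742H* = 0.0803, so H* = 10.8.
From dN/dt = 0: 1.33(1 - N*/251) = 0.0182·10.8, giving N* = 251·(1 - 0.148) = 214.
From dH/dt = 0: 0.00666·214 - 0.33 = 0.0152P*, so P* = 1.09/0.0152 = 72.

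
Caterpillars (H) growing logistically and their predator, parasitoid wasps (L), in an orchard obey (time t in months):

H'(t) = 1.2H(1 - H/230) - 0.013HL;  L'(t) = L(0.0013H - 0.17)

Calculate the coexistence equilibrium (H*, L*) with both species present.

H* ≈ 131, L* ≈ 39.8

From dL/dt = 0 with L > 0: 0.0013H* = 0.17, so H* = 131.
Substitute into dH/dt = 0: 1.2(1 - 131/230) = 0.013L*.
The bracket is 0.431, giving L* = 0.518/0.013 = 39.8.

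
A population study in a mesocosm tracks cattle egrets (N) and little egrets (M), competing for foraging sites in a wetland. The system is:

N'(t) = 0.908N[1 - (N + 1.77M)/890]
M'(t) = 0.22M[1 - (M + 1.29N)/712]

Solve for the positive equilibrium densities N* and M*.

N* ≈ 289, M* ≈ 340

Setting both brackets to zero gives the nullclines N + 1.77M = 890 and 1.29N + M = 712.
Substituting M = 712 - 1.29N into the first: N(1 - 1.77·1.29) = 890 - 1.77·712.
So N* = -370/-1.28 = 289, and then M* = 712 - 1.29·289 = 340.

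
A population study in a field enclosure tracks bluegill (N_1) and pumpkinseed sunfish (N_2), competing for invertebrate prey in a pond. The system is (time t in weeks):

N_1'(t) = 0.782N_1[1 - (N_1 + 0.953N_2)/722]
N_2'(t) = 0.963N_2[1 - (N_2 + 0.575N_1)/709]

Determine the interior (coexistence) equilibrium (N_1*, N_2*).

N_1* ≈ 102, N_2* ≈ 650

Setting both brackets to zero gives the nullclines N_1 + 0.953N_2 = 722 and 0.575N_1 + N_2 = 709.
Substituting N_2 = 709 - 0.575N_1 into the first: N_1(1 - 0.953·0.575) = 722 - 0.953·709.
So N_1* = 46.3/0.452 = 102, and then N_2* = 709 - 0.575·102 = 650.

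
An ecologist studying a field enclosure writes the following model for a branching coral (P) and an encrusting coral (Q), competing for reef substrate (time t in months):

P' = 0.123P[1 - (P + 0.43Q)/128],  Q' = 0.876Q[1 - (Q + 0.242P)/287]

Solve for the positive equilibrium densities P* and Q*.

P* ≈ 5.12, Q* ≈ 286

Setting both brackets to zero gives the nullclines P + 0.43Q = 128 and 0.242P + Q = 287.
Substituting Q = 287 - 0.242P into the first: P(1 - 0.43·0.242) = 128 - 0.43·287.
So P* = 4.59/0.896 = 5.12, and then Q* = 287 - 0.242·5.12 = 286.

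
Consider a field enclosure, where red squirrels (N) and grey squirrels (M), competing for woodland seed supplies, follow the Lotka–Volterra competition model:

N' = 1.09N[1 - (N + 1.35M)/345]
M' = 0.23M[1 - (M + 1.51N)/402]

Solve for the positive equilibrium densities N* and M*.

Setting both brackets to zero gives the nullclines N + 1.35M = 345 and 1.51N + M = 402.
Substituting M = 402 - 1.51N into the first: N(1 - 1.35·1.51) = 345 - 1.35·402.
So N* = -198/-1.04 = 190, and then M* = 402 - 1.51·190 = 115.

N* ≈ 190, M* ≈ 115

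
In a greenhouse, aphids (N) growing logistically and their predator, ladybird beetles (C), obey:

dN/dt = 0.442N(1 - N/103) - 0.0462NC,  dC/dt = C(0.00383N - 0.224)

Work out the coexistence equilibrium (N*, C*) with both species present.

From dC/dt = 0 with C > 0: 0.00383N* = 0.224, so N* = 58.5.
Substitute into dN/dt = 0: 0.442(1 - 58.5/103) = 0.0462C*.
The bracket is 0.432, giving C* = 0.191/0.0462 = 4.13.

N* ≈ 58.5, C* ≈ 4.13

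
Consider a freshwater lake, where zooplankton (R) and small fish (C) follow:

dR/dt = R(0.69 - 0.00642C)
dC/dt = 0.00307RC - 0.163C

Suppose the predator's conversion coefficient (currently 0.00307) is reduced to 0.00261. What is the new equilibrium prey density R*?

R* ≈ 62.5

At the interior fixed point, setting dC/dt = 0 with C > 0 fixes R* = (predator death rate)/(RC coefficient) — independent of the other coefficients.
With the change, R* = 0.163/0.00261 = 62.5; it rises from 53.1.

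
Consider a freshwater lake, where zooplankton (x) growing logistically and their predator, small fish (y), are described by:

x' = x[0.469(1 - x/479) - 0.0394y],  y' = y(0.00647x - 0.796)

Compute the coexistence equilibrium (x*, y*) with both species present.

x* ≈ 123, y* ≈ 8.85

From dy/dt = 0 with y > 0: 0.00647x* = 0.796, so x* = 123.
Substitute into dx/dt = 0: 0.469(1 - 123/479) = 0.0394y*.
The bracket is 0.743, giving y* = 0.349/0.0394 = 8.85.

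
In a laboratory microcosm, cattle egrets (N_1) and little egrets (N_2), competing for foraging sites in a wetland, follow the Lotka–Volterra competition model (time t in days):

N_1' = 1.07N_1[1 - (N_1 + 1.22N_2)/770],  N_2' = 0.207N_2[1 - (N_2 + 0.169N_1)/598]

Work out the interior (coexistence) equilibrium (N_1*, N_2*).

Setting both brackets to zero gives the nullclines N_1 + 1.22N_2 = 770 and 0.169N_1 + N_2 = 598.
Substituting N_2 = 598 - 0.169N_1 into the first: N_1(1 - 1.22·0.169) = 770 - 1.22·598.
So N_1* = 40.4/0.794 = 50.9, and then N_2* = 598 - 0.169·50.9 = 589.

N_1* ≈ 50.9, N_2* ≈ 589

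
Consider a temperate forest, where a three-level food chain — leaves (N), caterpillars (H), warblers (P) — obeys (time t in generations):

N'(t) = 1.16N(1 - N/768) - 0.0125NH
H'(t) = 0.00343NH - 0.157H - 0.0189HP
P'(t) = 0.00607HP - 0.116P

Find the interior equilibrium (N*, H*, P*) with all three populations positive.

N* ≈ 610, H* ≈ 19.1, P* ≈ 102

From dP/dt = 0: 0.00607H* = 0.116, so H* = 19.1.
From dN/dt = 0: 1.16(1 - N*/768) = 0.0125·19.1, giving N* = 768·(1 - 0.206) = 610.
From dH/dt = 0: 0.00343·610 - 0.157 = 0.0189P*, so P* = 1.93/0.0189 = 102.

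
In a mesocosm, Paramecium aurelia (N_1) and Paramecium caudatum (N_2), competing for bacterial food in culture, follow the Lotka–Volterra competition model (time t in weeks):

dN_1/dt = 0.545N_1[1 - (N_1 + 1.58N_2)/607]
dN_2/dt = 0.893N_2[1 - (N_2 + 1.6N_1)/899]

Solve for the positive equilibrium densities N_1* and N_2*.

Setting both brackets to zero gives the nullclines N_1 + 1.58N_2 = 607 and 1.6N_1 + N_2 = 899.
Substituting N_2 = 899 - 1.6N_1 into the first: N_1(1 - 1.58·1.6) = 607 - 1.58·899.
So N_1* = -813/-1.53 = 532, and then N_2* = 899 - 1.6·532 = 47.3.

N_1* ≈ 532, N_2* ≈ 47.3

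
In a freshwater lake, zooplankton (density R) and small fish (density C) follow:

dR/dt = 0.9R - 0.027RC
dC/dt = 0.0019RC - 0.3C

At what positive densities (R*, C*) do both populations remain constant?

Set dC/dt = 0 with C > 0: 0.0019R - 0.3 = 0, so R* = 0.3/0.0019 = 158.
Set dR/dt = 0 with R > 0: 0.9 - 0.027C = 0, so C* = 0.9/0.027 = 33.3.

R* ≈ 158, C* ≈ 33.3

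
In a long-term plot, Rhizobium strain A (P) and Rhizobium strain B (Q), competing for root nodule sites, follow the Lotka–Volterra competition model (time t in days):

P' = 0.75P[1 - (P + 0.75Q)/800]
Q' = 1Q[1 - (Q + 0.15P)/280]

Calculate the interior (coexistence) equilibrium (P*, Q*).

P* ≈ 665, Q* ≈ 180

Setting both brackets to zero gives the nullclines P + 0.75Q = 800 and 0.15P + Q = 280.
Substituting Q = 280 - 0.15P into the first: P(1 - 0.75·0.15) = 800 - 0.75·280.
So P* = 590/0.887 = 665, and then Q* = 280 - 0.15·665 = 180.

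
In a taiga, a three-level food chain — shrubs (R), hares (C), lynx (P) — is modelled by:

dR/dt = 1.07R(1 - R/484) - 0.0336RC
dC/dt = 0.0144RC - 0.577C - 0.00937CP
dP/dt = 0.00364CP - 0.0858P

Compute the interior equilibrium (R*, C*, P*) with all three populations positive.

R* ≈ 126, C* ≈ 23.6, P* ≈ 132

From dP/dt = 0: 0.00364C* = 0.0858, so C* = 23.6.
From dR/dt = 0: 1.07(1 - R*/484) = 0.0336·23.6, giving R* = 484·(1 - 0.74) = 126.
From dC/dt = 0: 0.0144·126 - 0.577 = 0.00937P*, so P* = 1.23/0.00937 = 132.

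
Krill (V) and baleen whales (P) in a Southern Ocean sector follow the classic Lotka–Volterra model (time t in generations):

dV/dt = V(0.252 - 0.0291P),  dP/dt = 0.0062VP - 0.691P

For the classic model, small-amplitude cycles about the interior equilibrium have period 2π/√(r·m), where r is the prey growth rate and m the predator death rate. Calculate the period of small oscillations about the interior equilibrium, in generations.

Here r = 0.252 and m = 0.691, so r·m = 0.174.
ω = √0.174 = 0.417 per generation, hence T = 2π/ω ≈ 15.1 generations.

T ≈ 15.1 generations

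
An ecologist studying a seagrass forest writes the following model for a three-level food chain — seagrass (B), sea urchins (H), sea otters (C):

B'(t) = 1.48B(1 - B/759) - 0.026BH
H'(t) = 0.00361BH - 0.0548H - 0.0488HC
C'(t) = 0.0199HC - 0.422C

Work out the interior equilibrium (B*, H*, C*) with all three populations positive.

B* ≈ 476, H* ≈ 21.2, C* ≈ 34.1

From dC/dt = 0: 0.0199H* = 0.422, so H* = 21.2.
From dB/dt = 0: 1.48(1 - B*/759) = 0.026·21.2, giving B* = 759·(1 - 0.373) = 476.
From dH/dt = 0: 0.00361·476 - 0.0548 = 0.0488C*, so C* = 1.66/0.0488 = 34.1.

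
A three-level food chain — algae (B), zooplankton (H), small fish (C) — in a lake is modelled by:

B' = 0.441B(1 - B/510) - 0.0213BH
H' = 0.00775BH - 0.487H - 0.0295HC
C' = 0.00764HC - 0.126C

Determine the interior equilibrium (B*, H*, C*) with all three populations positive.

B* ≈ 104, H* ≈ 16.5, C* ≈ 10.7

From dC/dt = 0: 0.00764H* = 0.126, so H* = 16.5.
From dB/dt = 0: 0.441(1 - B*/510) = 0.0213·16.5, giving B* = 510·(1 - 0.797) = 104.
From dH/dt = 0: 0.00775·104 - 0.487 = 0.0295C*, so C* = 0.317/0.0295 = 10.7.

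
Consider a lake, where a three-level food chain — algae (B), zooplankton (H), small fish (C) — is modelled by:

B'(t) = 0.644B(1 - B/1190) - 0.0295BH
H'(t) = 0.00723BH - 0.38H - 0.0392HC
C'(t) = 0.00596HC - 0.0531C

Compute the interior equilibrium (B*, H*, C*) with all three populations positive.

From dC/dt = 0: 0.00596H* = 0.0531, so H* = 8.91.
From dB/dt = 0: 0.644(1 - B*/1190) = 0.0295·8.91, giving B* = 1190·(1 - 0.408) = 704.
From dH/dt = 0: 0.00723·704 - 0.38 = 0.0392C*, so C* = 4.71/0.0392 = 120.

B* ≈ 704, H* ≈ 8.91, C* ≈ 120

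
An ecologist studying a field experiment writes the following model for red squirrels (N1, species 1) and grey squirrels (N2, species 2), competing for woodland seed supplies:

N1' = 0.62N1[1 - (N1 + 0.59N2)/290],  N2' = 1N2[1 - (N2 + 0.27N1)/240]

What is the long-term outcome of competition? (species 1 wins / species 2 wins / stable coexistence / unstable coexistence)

stable coexistence

Compare the nullcline intercepts: K1/α12 = 290/0.59 = 492 > K2 = 240; K2/α21 = 240/0.27 = 889 > K1 = 290.
Since both inequalities hold, each species can invade when rare, so the interior equilibrium is stable.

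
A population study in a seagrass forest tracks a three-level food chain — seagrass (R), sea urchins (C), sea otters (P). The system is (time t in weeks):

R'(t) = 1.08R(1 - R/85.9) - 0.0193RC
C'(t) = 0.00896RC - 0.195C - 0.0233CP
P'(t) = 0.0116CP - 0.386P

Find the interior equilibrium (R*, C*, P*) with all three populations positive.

From dP/dt = 0: 0.0116C* = 0.386, so C* = 33.3.
From dR/dt = 0: 1.08(1 - R*/85.9) = 0.0193·33.3, giving R* = 85.9·(1 - 0.595) = 34.8.
From dC/dt = 0: 0.00896·34.8 - 0.195 = 0.0233P*, so P* = 0.117/0.0233 = 5.02.

R* ≈ 34.8, C* ≈ 33.3, P* ≈ 5.02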